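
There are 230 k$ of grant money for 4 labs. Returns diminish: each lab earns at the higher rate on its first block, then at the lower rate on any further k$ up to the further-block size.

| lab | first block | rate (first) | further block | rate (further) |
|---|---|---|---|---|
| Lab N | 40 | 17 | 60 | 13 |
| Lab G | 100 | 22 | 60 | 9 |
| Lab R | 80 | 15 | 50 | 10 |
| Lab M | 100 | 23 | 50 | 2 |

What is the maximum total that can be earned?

Treat each block as its own option and order by rate: Lab M/tier1 23 > Lab G/tier1 22 > Lab N/tier1 17 > Lab R/tier1 15 > Lab N/tier2 13 > Lab R/tier2 10 > Lab G/tier2 9 > Lab M/tier2 2.
Fill Lab M tier1 block (100 at 23) ; 130 left.
Lab G/tier1 (22): +100 ; 30 left.
30 remain; put them into Lab N tier1 at 17.
Total = 23×100 + 22×100 + 17×30 = 5010.

5010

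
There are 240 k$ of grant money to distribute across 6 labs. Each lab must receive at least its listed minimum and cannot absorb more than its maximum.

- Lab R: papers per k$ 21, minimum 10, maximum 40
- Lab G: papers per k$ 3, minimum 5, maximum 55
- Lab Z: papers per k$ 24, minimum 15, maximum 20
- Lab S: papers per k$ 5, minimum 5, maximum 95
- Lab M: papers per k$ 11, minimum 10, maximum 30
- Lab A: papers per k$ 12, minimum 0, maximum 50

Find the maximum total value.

2740

Meeting every minimum uses 10+5+15+5+10+0 = 45 k$, leaving 195.
Rank by papers per k$: Lab Z 24 > Lab R 21 > Lab A 12 > Lab M 11 > Lab S 5 > Lab G 3.
Lab Z: +5 to 20 (cap) — 190 left.
Give Lab R 30 more to hit its cap of 40 — 160 left.
Give Lab A 50 more to hit its cap of 50 — 110 left.
Give Lab M 20 more to hit its cap of 30 — 90 left.
Lab S: +90 to 95 (cap) — 0 left.
Total = 21×40 + 3×5 + 24×20 + 5×95 + 11×30 + 12×50 = 2740.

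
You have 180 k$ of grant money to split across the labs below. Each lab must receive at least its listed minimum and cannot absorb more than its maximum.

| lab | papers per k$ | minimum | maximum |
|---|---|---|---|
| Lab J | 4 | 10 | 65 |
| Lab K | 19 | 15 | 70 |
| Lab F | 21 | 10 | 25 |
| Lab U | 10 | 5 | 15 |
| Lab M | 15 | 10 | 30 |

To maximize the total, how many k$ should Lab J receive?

Meeting every minimum uses 10+15+10+5+10 = 50 k$, leaving 130.
Highest papers per k$ first: Lab F 21 > Lab K 19 > Lab M 15 > Lab U 10 > Lab J 4.
Lab F: +15 to 25 (cap) ; 115 left.
Lab K: +55 to 70 (cap) ; 60 left.
Give Lab M 20 more to hit its cap of 30 ; 40 left.
Lab U takes 10 more to reach its cap of 15 ; 30 left.
Lab J: +30 (room for 55) → 40. Pool exhausted.

40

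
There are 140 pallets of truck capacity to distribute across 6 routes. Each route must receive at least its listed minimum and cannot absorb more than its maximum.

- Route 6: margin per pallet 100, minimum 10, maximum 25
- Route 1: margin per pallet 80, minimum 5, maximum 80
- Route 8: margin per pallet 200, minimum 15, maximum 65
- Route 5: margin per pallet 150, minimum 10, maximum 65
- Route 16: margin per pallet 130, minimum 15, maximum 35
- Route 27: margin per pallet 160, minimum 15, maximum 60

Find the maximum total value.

23450

Meeting every minimum uses 10+5+15+10+15+15 = 70 pallets, leaving 70.
Rank by margin per pallet: Route 8 200 > Route 27 160 > Route 5 150 > Route 16 130 > Route 6 100 > Route 1 80.
Give Route 8 50 more to hit its cap of 65 → 20 left.
Route 27: +20 (room for 45) → 35. Pool exhausted.
Total = 100×10 + 80×5 + 200×65 + 150×10 + 130×15 + 160×35 = 23450.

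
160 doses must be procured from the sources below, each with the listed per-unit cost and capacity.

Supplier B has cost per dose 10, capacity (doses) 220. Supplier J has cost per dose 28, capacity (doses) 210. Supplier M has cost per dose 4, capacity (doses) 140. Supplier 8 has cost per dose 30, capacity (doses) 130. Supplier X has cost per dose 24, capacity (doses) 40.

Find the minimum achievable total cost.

760

Cheapest first:
Take 140 from Supplier M at 4 → need 20 more.
Supplier B (10): take the remaining 20 → done.
Supplier X, Supplier J, Supplier 8: unused.
Cost = 140×4 + 20×10 = 760.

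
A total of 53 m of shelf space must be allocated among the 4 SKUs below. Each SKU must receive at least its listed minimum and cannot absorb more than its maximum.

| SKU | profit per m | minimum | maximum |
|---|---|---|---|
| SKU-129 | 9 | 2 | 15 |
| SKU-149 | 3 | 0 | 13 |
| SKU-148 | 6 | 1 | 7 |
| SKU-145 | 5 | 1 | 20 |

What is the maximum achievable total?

310

Meeting every minimum uses 2+0+1+1 = 4 m, leaving 49.
Order the SKUs by profit per m: SKU-129 9 > SKU-148 6 > SKU-145 5 > SKU-149 3.
SKU-129: +13 to 15 (cap) → 36 left.
SKU-148 takes 6 more to reach its cap of 7 → 30 left.
Give SKU-145 19 more to hit its cap of 20 → 11 left.
SKU-149: +11 (room for 13) → 11. Pool exhausted.
Total = 9×15 + 3×11 + 6×7 + 5×20 = 310.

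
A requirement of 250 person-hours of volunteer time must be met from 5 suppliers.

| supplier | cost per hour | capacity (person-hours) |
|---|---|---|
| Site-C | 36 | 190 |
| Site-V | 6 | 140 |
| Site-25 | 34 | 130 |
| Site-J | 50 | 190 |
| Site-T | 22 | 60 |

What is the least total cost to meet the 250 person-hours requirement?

Cheapest first:
Site-V at 6: take all 140 person-hours → 110 still needed.
Site-T at 22: take all 60 person-hours → 50 still needed.
Take 50 from Site-25 at 34 to finish.
Site-C, Site-J: unused.
Cost = 140×6 + 60×22 + 50×34 = 3860.

3860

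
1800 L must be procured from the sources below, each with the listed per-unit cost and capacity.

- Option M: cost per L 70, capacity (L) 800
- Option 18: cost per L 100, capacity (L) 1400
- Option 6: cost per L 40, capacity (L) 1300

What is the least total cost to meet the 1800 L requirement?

Cheapest first:
Take 1300 from Option 6 at 40 — need 500 more.
Take 500 from Option M at 70 to finish.
Option 18: unused.
Cost = 1300×40 + 500×70 = 87000.

87000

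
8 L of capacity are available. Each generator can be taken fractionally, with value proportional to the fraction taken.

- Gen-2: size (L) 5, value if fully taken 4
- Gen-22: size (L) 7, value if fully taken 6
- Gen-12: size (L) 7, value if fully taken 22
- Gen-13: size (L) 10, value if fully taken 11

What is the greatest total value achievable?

23.1

Best value per unit of size first: Gen-12 22/7≈3.14, Gen-13 11/10≈1.1, Gen-22 6/7≈0.857, Gen-2 4/5≈0.8.
All 7 L of Gen-12 fit (value 22) → 1 remain.
Fill the last 1 L with part of Gen-13: 1/10 of it earns 1.1.
Total value = 23.1.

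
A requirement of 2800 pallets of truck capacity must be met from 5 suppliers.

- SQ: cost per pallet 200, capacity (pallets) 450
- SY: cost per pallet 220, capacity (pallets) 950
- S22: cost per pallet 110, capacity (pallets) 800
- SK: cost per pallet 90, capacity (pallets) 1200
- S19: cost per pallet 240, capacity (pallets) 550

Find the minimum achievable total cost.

Cheapest first:
SK at 90: take all 1200 pallets — 1600 still needed.
Take 800 from S22 at 110 — need 800 more.
SQ at 200: take all 450 pallets — 350 still needed.
Take 350 from SY at 220 to finish.
S19: unused.
Cost = 1200×90 + 800×110 + 450×200 + 350×220 = 363000.

363000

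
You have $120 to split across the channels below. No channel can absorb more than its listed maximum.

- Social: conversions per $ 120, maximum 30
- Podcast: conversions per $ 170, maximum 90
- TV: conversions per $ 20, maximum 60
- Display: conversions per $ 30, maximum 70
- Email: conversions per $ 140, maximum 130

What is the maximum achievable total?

19500

Rank by conversions per $: Podcast 170 > Email 140 > Social 120 > Display 30 > TV 20.
Podcast: +90 to 90 (cap) → 30 left.
Email has room for 130 but only 30 remain, so it gets 30.
Total = 170×90 + 140×30 = 19500.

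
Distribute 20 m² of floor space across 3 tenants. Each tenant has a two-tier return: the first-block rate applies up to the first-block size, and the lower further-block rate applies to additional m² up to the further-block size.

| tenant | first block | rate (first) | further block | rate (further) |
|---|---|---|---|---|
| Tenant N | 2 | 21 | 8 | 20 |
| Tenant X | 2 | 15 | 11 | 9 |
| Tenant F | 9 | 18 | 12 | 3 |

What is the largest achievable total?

Treat each block as its own option and order by rate: Tenant N/first 21 > Tenant N/second 20 > Tenant F/first 18 > Tenant X/first 15 > Tenant X/second 9 > Tenant F/second 3.
Tenant N/first (21): +2 — 18 left.
Tenant N/second (20): +8 — 10 left.
Fill Tenant F first block (9 at 18) — 1 left.
Tenant X/first: +1 of 2 at 15; pool empty.
Total = 21×2 + 20×8 + 18×9 + 15×1 = 379.

379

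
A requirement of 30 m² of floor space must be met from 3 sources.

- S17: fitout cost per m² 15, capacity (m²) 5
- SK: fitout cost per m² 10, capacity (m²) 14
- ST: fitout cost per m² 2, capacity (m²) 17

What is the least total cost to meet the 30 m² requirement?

Use sources in increasing cost order.
ST (2): use full 17 ; 13 m² to go.
SK at 10: take 13 of its 14 ; requirement met.
S17: unused.
Cost = 17×2 + 13×10 = 164.

164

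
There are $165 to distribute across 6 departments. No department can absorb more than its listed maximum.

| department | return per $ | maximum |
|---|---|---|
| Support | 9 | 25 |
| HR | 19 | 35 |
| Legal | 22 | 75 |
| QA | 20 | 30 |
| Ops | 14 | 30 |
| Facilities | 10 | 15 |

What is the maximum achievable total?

3265

Highest return per $ first: Legal 22 > QA 20 > HR 19 > Ops 14 > Facilities 10 > Support 9.
Legal takes 75 to reach its cap of 75 ; 90 left.
Give QA 30 to hit its cap of 30 ; 60 left.
Give HR 35 to hit its cap of 35 ; 25 left.
Only 25 left; Ops takes them to reach 25.
Total = 19×35 + 22×75 + 20×30 + 14×25 = 3265.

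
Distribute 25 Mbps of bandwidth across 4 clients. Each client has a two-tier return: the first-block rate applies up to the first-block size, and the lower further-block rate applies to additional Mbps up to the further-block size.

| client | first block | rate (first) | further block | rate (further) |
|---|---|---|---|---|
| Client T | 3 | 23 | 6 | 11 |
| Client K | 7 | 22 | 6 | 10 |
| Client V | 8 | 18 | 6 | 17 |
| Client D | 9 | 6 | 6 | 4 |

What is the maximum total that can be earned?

Rank every tier by rate: Client T/first 23 > Client K/first 22 > Client V/first 18 > Client V/second 17 > Client T/second 11 > Client K/second 10 > Client D/first 6 > Client D/second 4.
Client T first at 23: fill all 3 — 22 left.
Client K/first (22): +7 — 15 left.
Client V/first (18): +8 — 7 left.
Fill Client V second block (6 at 17) — 1 left.
1 remain; put them into Client T second at 11.
Total = 23×3 + 22×7 + 18×8 + 17×6 + 11×1 = 480.

480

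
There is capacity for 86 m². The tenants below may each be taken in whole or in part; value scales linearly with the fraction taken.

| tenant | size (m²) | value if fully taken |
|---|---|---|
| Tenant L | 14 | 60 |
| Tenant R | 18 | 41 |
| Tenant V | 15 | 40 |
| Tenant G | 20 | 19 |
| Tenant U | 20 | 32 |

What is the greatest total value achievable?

Rank by value-to-size ratio: Tenant L 60/14≈4.29, Tenant V 40/15≈2.67, Tenant R 41/18≈2.28, Tenant U 32/20≈1.6, Tenant G 19/20≈0.95.
All 14 m² of Tenant L fit (value 60) — 72 remain.
Tenant V: take in full, 15 m² for value 40 — 57 left.
All 18 m² of Tenant R fit (value 41) — 39 remain.
Take all of Tenant U (20 m², value 32) — 19 m² left.
Only 19 m² remain; take 19/20 of Tenant G for value 19×19/20 = 18.05.
Total value = 191.05.

191.05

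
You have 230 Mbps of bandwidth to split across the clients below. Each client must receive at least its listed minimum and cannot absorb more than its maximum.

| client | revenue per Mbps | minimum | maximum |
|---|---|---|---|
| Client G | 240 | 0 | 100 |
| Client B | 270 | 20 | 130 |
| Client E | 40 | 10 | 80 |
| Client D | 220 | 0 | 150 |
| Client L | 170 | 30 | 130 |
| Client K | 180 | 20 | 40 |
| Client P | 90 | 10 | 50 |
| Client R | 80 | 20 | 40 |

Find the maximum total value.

49100

Meeting every minimum uses 0+20+10+0+30+20+10+20 = 110 Mbps, leaving 120.
Order the clients by revenue per Mbps: Client B 270 > Client G 240 > Client D 220 > Client K 180 > Client L 170 > Client P 90 > Client R 80 > Client E 40.
Client B takes 110 more to reach its cap of 130 — 10 left.
Only 10 left; Client G takes them to reach 10.
Total = 240×10 + 270×130 + 40×10 + 170×30 + 180×20 + 90×10 + 80×20 = 49100.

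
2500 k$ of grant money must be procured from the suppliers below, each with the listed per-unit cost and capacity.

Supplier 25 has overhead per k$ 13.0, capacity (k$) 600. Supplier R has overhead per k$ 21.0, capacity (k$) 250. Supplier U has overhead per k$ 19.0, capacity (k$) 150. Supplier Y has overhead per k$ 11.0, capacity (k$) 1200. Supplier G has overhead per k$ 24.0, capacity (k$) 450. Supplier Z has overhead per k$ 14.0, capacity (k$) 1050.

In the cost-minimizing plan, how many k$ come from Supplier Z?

700

Cheapest first:
Supplier Y at 11.0: take all 1200 k$ — 1300 still needed.
Supplier 25 (13.0): use full 600 — 700 k$ to go.
Supplier Z at 14.0: take 700 of its 1050 — requirement met.
Supplier U, Supplier R, Supplier G: unused.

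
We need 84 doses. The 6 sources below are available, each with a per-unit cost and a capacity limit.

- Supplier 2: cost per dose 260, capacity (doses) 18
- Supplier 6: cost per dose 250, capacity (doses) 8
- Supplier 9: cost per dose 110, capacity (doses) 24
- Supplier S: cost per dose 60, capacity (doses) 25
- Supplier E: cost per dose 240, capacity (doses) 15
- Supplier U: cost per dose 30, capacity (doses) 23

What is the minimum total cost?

Use sources in increasing cost order.
Supplier U at 30: take all 23 doses → 61 still needed.
Take 25 from Supplier S at 60 → need 36 more.
Take 24 from Supplier 9 at 110 → need 12 more.
Supplier E at 240: take 12 of its 15 → requirement met.
Supplier 6, Supplier 2: unused.
Cost = 23×30 + 25×60 + 24×110 + 12×240 = 7710.

7710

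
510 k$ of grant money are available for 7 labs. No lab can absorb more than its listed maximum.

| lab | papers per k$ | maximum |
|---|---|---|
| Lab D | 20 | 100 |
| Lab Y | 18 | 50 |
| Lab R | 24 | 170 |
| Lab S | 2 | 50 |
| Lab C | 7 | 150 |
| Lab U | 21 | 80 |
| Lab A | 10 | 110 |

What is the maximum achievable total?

9760

Highest papers per k$ first: Lab R 24 > Lab U 21 > Lab D 20 > Lab Y 18 > Lab A 10 > Lab C 7 > Lab S 2.
Give Lab R 170 to hit its cap of 170 ; 340 left.
Lab U takes 80 to reach its cap of 80 ; 260 left.
Lab D: +100 to 100 (cap) ; 160 left.
Lab Y takes 50 to reach its cap of 50 ; 110 left.
Lab A takes 110 to reach its cap of 110 ; 0 left.
Total = 20×100 + 18×50 + 24×170 + 21×80 + 10×110 = 9760.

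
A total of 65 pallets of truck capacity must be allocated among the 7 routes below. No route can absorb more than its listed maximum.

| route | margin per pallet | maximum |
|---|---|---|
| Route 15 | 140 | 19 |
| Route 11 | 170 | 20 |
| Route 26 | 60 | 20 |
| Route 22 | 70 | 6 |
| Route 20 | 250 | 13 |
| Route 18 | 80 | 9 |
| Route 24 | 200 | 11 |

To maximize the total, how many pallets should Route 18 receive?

Order the routes by margin per pallet: Route 20 250 > Route 24 200 > Route 11 170 > Route 15 140 > Route 18 80 > Route 22 70 > Route 26 60.
Route 20: +13 to 13 (cap) ; 52 left.
Route 24 takes 11 to reach its cap of 11 ; 41 left.
Give Route 11 20 to hit its cap of 20 ; 21 left.
Route 15: +19 to 19 (cap) ; 2 left.
Route 18 has room for 9 but only 2 remain, so it gets 2.

2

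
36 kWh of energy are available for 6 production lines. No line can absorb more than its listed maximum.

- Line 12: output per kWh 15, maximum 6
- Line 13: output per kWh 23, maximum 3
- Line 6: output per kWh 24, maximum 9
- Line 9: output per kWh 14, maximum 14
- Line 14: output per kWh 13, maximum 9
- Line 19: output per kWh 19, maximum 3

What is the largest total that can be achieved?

641

Rank by output per kWh: Line 6 24 > Line 13 23 > Line 19 19 > Line 12 15 > Line 9 14 > Line 14 13.
Line 6 takes 9 to reach its cap of 9 — 27 left.
Give Line 13 3 to hit its cap of 3 — 24 left.
Give Line 19 3 to hit its cap of 3 — 21 left.
Give Line 12 6 to hit its cap of 6 — 15 left.
Give Line 9 14 to hit its cap of 14 — 1 left.
Line 14 has room for 9 but only 1 remain, so it gets 1.
Total = 15×6 + 23×3 + 24×9 + 14×14 + 13×1 + 19×3 = 641.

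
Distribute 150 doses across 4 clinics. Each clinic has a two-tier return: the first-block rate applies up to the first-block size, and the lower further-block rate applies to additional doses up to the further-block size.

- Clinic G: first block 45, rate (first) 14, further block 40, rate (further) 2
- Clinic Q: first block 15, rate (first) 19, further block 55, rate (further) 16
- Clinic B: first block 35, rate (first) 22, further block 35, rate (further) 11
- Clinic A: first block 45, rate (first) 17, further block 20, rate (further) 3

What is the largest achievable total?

2700

Treat each block as its own option and order by rate: Clinic B/first 22 > Clinic Q/first 19 > Clinic A/first 17 > Clinic Q/second 16 > Clinic G/first 14 > Clinic B/second 11 > Clinic A/second 3 > Clinic G/second 2.
Fill Clinic B first block (35 at 22) — 115 left.
Fill Clinic Q first block (15 at 19) — 100 left.
Fill Clinic A first block (45 at 17) — 55 left.
Clinic Q/second (16): +55 — 0 left.
Total = 22×35 + 19×15 + 17×45 + 16×55 = 2700.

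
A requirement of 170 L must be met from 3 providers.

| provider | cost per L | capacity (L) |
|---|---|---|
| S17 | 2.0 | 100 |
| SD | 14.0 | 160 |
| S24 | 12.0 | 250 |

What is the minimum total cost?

1040

Cheapest first:
Take 100 from S17 at 2.0 — need 70 more.
Take 70 from S24 at 12.0 to finish.
SD: unused.
Cost = 100×2.0 + 70×12.0 = 1040.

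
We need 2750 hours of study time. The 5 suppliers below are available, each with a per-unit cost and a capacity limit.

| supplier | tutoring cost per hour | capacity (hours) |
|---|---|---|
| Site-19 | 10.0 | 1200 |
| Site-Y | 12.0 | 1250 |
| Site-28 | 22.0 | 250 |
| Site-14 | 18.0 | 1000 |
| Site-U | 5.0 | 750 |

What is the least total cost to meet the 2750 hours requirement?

Fill from the cheapest supplier first.
Site-U (5.0): use full 750 → 2000 hours to go.
Take 1200 from Site-19 at 10.0 → need 800 more.
Take 800 from Site-Y at 12.0 to finish.
Site-14, Site-28: unused.
Cost = 750×5.0 + 1200×10.0 + 800×12.0 = 25350.

25350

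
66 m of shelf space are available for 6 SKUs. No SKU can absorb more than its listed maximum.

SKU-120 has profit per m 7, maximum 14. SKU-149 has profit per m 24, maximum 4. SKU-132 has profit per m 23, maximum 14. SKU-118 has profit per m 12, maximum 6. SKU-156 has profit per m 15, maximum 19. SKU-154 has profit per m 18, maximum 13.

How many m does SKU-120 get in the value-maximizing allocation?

10

Rank by profit per m: SKU-149 24 > SKU-132 23 > SKU-154 18 > SKU-156 15 > SKU-118 12 > SKU-120 7.
SKU-149 takes 4 to reach its cap of 4 — 62 left.
SKU-132 takes 14 to reach its cap of 14 — 48 left.
Give SKU-154 13 to hit its cap of 13 — 35 left.
SKU-156: +19 to 19 (cap) — 16 left.
SKU-118 takes 6 to reach its cap of 6 — 10 left.
SKU-120: +10 (room for 14) → 10. Pool exhausted.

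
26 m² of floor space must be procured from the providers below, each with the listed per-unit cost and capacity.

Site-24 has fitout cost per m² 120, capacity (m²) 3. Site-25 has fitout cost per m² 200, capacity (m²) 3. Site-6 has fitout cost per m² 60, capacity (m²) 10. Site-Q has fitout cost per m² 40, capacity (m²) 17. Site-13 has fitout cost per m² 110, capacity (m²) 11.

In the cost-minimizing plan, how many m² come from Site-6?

Use providers in increasing cost order.
Site-Q at 40: take all 17 m² — 9 still needed.
Site-6 at 60: take 9 of its 10 — requirement met.
Site-13, Site-24, Site-25: unused.

9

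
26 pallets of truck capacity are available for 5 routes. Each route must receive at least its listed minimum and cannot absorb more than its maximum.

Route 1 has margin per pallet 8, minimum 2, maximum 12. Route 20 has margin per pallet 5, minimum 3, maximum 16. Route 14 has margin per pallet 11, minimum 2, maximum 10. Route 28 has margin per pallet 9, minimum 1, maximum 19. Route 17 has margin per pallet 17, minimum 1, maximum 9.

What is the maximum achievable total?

Meeting every minimum uses 2+3+2+1+1 = 9 pallets, leaving 17.
Rank by margin per pallet: Route 17 17 > Route 14 11 > Route 28 9 > Route 1 8 > Route 20 5.
Route 17: +8 to 9 (cap) → 9 left.
Route 14 takes 8 more to reach its cap of 10 → 1 left.
Route 28: +1 (room for 18) → 2. Pool exhausted.
Total = 8×2 + 5×3 + 11×10 + 9×2 + 17×9 = 312.

312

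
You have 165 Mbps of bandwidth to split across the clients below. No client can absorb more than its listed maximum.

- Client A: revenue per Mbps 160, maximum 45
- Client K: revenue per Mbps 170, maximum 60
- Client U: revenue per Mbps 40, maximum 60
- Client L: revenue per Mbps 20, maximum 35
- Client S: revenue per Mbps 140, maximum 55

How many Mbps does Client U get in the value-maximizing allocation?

Rank by revenue per Mbps: Client K 170 > Client A 160 > Client S 140 > Client U 40 > Client L 20.
Client K: +60 to 60 (cap) → 105 left.
Give Client A 45 to hit its cap of 45 → 60 left.
Client S: +55 to 55 (cap) → 5 left.
Client U: +5 (room for 60) → 5. Pool exhausted.

5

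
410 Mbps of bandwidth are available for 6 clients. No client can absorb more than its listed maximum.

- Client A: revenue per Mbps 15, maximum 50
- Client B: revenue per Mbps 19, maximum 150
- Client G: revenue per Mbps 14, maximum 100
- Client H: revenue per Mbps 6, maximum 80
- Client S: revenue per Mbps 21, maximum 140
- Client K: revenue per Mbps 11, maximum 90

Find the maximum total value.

Rank by revenue per Mbps: Client S 21 > Client B 19 > Client A 15 > Client G 14 > Client K 11 > Client H 6.
Give Client S 140 to hit its cap of 140 — 270 left.
Give Client B 150 to hit its cap of 150 — 120 left.
Client A: +50 to 50 (cap) — 70 left.
Only 70 left; Client G takes them to reach 70.
Total = 15×50 + 19×150 + 14×70 + 21×140 = 7520.

7520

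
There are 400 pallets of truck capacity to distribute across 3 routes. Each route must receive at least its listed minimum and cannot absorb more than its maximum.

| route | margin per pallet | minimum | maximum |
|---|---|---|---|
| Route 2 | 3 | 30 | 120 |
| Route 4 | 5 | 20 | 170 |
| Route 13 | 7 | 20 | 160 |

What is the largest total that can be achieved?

Meeting every minimum uses 30+20+20 = 70 pallets, leaving 330.
Order the routes by margin per pallet: Route 13 7 > Route 4 5 > Route 2 3.
Route 13: +140 to 160 (cap) — 190 left.
Give Route 4 150 more to hit its cap of 170 — 40 left.
Route 2: +40 (room for 90) → 70. Pool exhausted.
Total = 3×70 + 5×170 + 7×160 = 2180.

2180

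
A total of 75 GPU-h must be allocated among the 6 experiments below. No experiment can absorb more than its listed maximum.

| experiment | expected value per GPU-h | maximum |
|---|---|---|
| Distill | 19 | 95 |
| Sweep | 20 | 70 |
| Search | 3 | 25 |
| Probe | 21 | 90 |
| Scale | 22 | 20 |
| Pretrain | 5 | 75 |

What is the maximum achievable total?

1595

Rank by expected value per GPU-h: Scale 22 > Probe 21 > Sweep 20 > Distill 19 > Pretrain 5 > Search 3.
Scale: +20 to 20 (cap) — 55 left.
Only 55 left; Probe takes them to reach 55.
Total = 21×55 + 22×20 = 1595.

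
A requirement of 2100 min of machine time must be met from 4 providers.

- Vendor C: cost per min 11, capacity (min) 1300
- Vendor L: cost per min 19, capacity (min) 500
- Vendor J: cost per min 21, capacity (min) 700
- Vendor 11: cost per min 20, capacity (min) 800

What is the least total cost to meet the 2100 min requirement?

29800

Use providers in increasing cost order.
Take 1300 from Vendor C at 11 → need 800 more.
Vendor L at 19: take all 500 min → 300 still needed.
Take 300 from Vendor 11 at 20 to finish.
Vendor J: unused.
Cost = 1300×11 + 500×19 + 300×20 = 29800.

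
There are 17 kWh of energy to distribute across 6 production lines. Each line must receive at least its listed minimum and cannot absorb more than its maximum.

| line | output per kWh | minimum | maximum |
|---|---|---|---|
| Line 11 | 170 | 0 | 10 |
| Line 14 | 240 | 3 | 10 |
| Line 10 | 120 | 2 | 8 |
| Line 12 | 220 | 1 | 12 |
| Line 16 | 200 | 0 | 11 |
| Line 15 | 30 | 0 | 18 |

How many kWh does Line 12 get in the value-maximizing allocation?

5

Meeting every minimum uses 0+3+2+1+0+0 = 6 kWh, leaving 11.
Highest output per kWh first: Line 14 240 > Line 12 220 > Line 16 200 > Line 11 170 > Line 10 120 > Line 15 30.
Line 14 takes 7 more to reach its cap of 10 → 4 left.
Only 4 left; Line 12 takes them to reach 5.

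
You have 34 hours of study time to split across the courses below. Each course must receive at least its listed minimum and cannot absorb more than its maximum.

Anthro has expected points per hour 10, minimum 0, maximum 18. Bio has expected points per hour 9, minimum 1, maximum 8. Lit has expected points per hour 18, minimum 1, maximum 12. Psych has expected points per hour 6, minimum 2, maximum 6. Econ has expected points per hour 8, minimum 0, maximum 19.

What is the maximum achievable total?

426

Meeting every minimum uses 0+1+1+2+0 = 4 hours, leaving 30.
Order the courses by expected points per hour: Lit 18 > Anthro 10 > Bio 9 > Econ 8 > Psych 6.
Give Lit 11 more to hit its cap of 12 — 19 left.
Anthro takes 18 more to reach its cap of 18 — 1 left.
Only 1 left; Bio takes them to reach 2.
Total = 10×18 + 9×2 + 18×12 + 6×2 = 426.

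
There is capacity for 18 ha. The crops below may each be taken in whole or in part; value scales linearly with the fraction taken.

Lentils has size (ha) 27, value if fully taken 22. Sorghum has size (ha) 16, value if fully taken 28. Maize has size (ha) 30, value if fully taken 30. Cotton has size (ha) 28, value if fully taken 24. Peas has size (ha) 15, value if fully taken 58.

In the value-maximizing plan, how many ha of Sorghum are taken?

3

Best value per unit of size first: Peas 58/15≈3.87, Sorghum 28/16≈1.75, Maize 30/30≈1, Cotton 24/28≈0.857, Lentils 22/27≈0.815.
Peas: take in full, 15 ha for value 58 → 3 left.
Only 3 ha remain; take 3/16 of Sorghum for value 28×3/16 = 5.25.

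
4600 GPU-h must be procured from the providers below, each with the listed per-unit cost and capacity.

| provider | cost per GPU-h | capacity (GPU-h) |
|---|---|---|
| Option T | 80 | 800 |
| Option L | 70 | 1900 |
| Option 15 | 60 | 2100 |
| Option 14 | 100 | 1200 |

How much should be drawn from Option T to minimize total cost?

600

Use providers in increasing cost order.
Option 15 (60): use full 2100 → 2500 GPU-h to go.
Option L (70): use full 1900 → 600 GPU-h to go.
Take 600 from Option T at 80 to finish.
Option 14: unused.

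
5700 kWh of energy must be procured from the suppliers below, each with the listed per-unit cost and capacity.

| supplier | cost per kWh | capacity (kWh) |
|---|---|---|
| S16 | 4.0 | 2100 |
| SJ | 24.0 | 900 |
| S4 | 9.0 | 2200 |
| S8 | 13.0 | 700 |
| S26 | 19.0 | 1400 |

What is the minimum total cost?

Use suppliers in increasing cost order.
S16 (4.0): use full 2100 — 3600 kWh to go.
S4 (9.0): use full 2200 — 1400 kWh to go.
S8 (13.0): use full 700 — 700 kWh to go.
Take 700 from S26 at 19.0 to finish.
SJ: unused.
Cost = 2100×4.0 + 2200×9.0 + 700×13.0 + 700×19.0 = 50600.

50600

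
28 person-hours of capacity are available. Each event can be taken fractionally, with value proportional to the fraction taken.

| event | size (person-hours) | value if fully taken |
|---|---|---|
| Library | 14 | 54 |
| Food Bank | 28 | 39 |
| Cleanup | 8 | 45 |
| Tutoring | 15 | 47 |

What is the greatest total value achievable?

Sort by value density: Cleanup 45/8≈5.62, Library 54/14≈3.86, Tutoring 47/15≈3.13, Food Bank 39/28≈1.39.
Take all of Cleanup (8 person-hours, value 45) → 20 person-hours left.
All 14 person-hours of Library fit (value 54) → 6 remain.
Fill the last 6 person-hours with part of Tutoring: 6/15 of it earns 18.8.
Total value = 117.8.

117.8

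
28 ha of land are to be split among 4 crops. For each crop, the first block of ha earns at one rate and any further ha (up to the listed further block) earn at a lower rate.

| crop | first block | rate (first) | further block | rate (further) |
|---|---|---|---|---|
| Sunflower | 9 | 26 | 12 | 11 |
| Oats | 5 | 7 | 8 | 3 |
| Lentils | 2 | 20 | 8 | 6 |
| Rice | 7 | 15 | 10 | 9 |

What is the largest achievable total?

489

Rank every tier by rate: Sunflower/T1 26 > Lentils/T1 20 > Rice/T1 15 > Sunflower/T2 11 > Rice/T2 9 > Oats/T1 7 > Lentils/T2 6 > Oats/T2 3.
Sunflower/T1 (26): +9 — 19 left.
Fill Lentils T1 block (2 at 20) — 17 left.
Fill Rice T1 block (7 at 15) — 10 left.
10 remain; put them into Sunflower T2 at 11.
Total = 26×9 + 20×2 + 15×7 + 11×10 = 489.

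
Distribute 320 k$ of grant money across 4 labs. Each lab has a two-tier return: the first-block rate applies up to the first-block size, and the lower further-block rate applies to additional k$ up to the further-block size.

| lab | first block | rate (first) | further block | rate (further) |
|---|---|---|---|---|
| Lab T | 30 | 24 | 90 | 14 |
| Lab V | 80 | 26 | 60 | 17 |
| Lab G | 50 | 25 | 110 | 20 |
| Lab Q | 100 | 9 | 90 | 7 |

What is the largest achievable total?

7100

Order all 8 blocks by rate: Lab V/T1 26 > Lab G/T1 25 > Lab T/T1 24 > Lab G/T2 20 > Lab V/T2 17 > Lab T/T2 14 > Lab Q/T1 9 > Lab Q/T2 7.
Lab V/T1 (26): +80 ; 240 left.
Lab G/T1 (25): +50 ; 190 left.
Fill Lab T T1 block (30 at 24) ; 160 left.
Lab G/T2 (20): +110 ; 50 left.
50 remain; put them into Lab V T2 at 17.
Total = 26×80 + 25×50 + 24×30 + 20×110 + 17×50 = 7100.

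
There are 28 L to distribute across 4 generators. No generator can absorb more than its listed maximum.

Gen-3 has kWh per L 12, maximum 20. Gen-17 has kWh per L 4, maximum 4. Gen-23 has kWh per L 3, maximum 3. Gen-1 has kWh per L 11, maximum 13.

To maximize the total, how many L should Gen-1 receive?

Rank by kWh per L: Gen-3 12 > Gen-1 11 > Gen-17 4 > Gen-23 3.
Gen-3: +20 to 20 (cap) → 8 left.
Only 8 left; Gen-1 takes them to reach 8.

8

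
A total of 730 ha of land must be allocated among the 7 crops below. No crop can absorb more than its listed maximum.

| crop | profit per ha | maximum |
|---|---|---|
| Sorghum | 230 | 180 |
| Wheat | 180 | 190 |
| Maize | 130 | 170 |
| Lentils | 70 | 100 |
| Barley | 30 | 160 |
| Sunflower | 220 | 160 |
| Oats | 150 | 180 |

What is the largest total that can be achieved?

Rank by profit per ha: Sorghum 230 > Sunflower 220 > Wheat 180 > Oats 150 > Maize 130 > Lentils 70 > Barley 30.
Give Sorghum 180 to hit its cap of 180 → 550 left.
Sunflower: +160 to 160 (cap) → 390 left.
Give Wheat 190 to hit its cap of 190 → 200 left.
Oats: +180 to 180 (cap) → 20 left.
Maize: +20 (room for 170) → 20. Pool exhausted.
Total = 230×180 + 180×190 + 130×20 + 220×160 + 150×180 = 140400.

140400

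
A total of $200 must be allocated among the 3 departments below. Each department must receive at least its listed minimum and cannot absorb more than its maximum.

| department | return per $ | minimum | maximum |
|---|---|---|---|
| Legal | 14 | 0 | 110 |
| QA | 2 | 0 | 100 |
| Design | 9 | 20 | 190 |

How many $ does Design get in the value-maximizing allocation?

Meeting every minimum uses 0+0+20 = 20 $, leaving 180.
Order the departments by return per $: Legal 14 > Design 9 > QA 2.
Give Legal 110 more to hit its cap of 110 → 70 left.
Only 70 left; Design takes them to reach 90.

90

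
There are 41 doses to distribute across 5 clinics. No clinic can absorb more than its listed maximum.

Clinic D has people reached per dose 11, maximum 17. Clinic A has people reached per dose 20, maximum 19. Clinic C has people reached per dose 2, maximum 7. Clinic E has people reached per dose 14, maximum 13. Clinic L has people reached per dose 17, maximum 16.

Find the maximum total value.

736

Rank by people reached per dose: Clinic A 20 > Clinic L 17 > Clinic E 14 > Clinic D 11 > Clinic C 2.
Give Clinic A 19 to hit its cap of 19 ; 22 left.
Clinic L: +16 to 16 (cap) ; 6 left.
Only 6 left; Clinic E takes them to reach 6.
Total = 20×19 + 14×6 + 17×16 = 736.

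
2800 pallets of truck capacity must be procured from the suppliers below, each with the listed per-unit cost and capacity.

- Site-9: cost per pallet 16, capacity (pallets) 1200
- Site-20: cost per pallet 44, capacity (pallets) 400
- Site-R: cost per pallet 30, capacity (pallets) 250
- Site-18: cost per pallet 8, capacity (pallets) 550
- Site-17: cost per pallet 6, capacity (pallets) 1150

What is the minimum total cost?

Cheapest first:
Site-17 at 6: take all 1150 pallets → 1650 still needed.
Take 550 from Site-18 at 8 → need 1100 more.
Site-9 (16): take the remaining 1100 → done.
Site-R, Site-20: unused.
Cost = 1150×6 + 550×8 + 1100×16 = 28900.

28900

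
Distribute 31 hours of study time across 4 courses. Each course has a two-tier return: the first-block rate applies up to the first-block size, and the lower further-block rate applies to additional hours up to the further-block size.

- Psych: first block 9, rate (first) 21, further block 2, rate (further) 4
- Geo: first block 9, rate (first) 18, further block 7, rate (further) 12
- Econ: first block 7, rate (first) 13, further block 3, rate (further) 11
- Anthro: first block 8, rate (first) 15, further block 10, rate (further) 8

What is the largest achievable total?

536

Treat each block as its own option and order by rate: Psych/first 21 > Geo/first 18 > Anthro/first 15 > Econ/first 13 > Geo/second 12 > Econ/second 11 > Anthro/second 8 > Psych/second 4.
Fill Psych first block (9 at 21) — 22 left.
Geo first at 18: fill all 9 — 13 left.
Anthro/first (15): +8 — 5 left.
Econ/first: +5 of 7 at 13; pool empty.
Total = 21×9 + 18×9 + 15×8 + 13×5 = 536.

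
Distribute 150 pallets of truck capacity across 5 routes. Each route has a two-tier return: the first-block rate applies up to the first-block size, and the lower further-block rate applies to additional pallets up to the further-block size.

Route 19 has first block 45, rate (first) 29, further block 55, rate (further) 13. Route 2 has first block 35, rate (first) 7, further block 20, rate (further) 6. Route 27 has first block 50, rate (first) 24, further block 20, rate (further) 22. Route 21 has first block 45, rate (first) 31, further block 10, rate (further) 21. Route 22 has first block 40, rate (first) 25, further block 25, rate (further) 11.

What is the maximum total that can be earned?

4180

Order all 10 blocks by rate: Route 21/T1 31 > Route 19/T1 29 > Route 22/T1 25 > Route 27/T1 24 > Route 27/T2 22 > Route 21/T2 21 > Route 19/T2 13 > Route 22/T2 11 > Route 2/T1 7 > Route 2/T2 6.
Fill Route 21 T1 block (45 at 31) — 105 left.
Fill Route 19 T1 block (45 at 29) — 60 left.
Route 22/T1 (25): +40 — 20 left.
20 remain; put them into Route 27 T1 at 24.
Total = 31×45 + 29×45 + 25×40 + 24×20 = 4180.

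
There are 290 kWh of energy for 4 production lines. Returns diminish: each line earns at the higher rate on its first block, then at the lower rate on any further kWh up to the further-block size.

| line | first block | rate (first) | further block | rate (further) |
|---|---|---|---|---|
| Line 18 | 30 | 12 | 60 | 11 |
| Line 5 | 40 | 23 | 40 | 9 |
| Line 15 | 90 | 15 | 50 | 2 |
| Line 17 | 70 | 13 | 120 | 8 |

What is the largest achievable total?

4200

Order all 8 blocks by rate: Line 5/tier1 23 > Line 15/tier1 15 > Line 17/tier1 13 > Line 18/tier1 12 > Line 18/tier2 11 > Line 5/tier2 9 > Line 17/tier2 8 > Line 15/tier2 2.
Line 5/tier1 (23): +40 — 250 left.
Line 15/tier1 (15): +90 — 160 left.
Line 17 tier1 at 13: fill all 70 — 90 left.
Line 18 tier1 at 12: fill all 30 — 60 left.
Line 18 tier2 at 11: fill all 60 — 0 left.
Total = 23×40 + 15×90 + 13×70 + 12×30 + 11×60 = 4200.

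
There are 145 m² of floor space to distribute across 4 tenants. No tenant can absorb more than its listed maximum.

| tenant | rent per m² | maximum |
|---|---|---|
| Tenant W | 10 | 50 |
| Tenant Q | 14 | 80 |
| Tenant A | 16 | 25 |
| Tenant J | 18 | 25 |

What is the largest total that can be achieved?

2120

Order the tenants by rent per m²: Tenant J 18 > Tenant A 16 > Tenant Q 14 > Tenant W 10.
Tenant J takes 25 to reach its cap of 25 ; 120 left.
Tenant A: +25 to 25 (cap) ; 95 left.
Tenant Q: +80 to 80 (cap) ; 15 left.
Tenant W has room for 50 but only 15 remain, so it gets 15.
Total = 10×15 + 14×80 + 16×25 + 18×25 = 2120.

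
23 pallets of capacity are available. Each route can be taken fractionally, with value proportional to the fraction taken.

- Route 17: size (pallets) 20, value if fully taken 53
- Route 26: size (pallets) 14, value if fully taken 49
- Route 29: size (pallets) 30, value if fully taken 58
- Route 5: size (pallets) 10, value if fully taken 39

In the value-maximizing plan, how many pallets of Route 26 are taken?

13

Sort by value density: Route 5 39/10≈3.9, Route 26 49/14≈3.5, Route 17 53/20≈2.65, Route 29 58/30≈1.93.
All 10 pallets of Route 5 fit (value 39) → 13 remain.
13 pallets left: a 13/14 share of Route 26 gives 49×13/14 = 45.5.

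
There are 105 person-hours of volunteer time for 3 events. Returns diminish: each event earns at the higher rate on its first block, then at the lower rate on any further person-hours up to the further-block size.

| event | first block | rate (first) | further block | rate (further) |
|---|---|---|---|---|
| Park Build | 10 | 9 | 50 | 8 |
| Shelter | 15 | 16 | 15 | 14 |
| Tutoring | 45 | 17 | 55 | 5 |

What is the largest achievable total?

Order all 6 blocks by rate: Tutoring/first 17 > Shelter/first 16 > Shelter/second 14 > Park Build/first 9 > Park Build/second 8 > Tutoring/second 5.
Fill Tutoring first block (45 at 17) — 60 left.
Fill Shelter first block (15 at 16) — 45 left.
Shelter second at 14: fill all 15 — 30 left.
Fill Park Build first block (10 at 9) — 20 left.
Park Build second at 8: only 20 left, fill 20.
Total = 17×45 + 16×15 + 14×15 + 9×10 + 8×20 = 1465.

1465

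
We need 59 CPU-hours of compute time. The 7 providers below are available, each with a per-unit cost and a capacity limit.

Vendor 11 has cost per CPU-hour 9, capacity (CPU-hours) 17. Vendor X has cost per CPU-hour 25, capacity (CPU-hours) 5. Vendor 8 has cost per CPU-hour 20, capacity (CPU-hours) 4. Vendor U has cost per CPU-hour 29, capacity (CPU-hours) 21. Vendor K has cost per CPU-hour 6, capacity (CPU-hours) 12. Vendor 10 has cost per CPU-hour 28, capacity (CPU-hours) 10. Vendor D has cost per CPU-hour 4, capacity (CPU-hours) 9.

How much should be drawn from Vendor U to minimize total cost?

2

Cheapest first:
Vendor D (4): use full 9 ; 50 CPU-hours to go.
Take 12 from Vendor K at 6 ; need 38 more.
Vendor 11 (9): use full 17 ; 21 CPU-hours to go.
Vendor 8 (20): use full 4 ; 17 CPU-hours to go.
Vendor X at 25: take all 5 CPU-hours ; 12 still needed.
Take 10 from Vendor 10 at 28 ; need 2 more.
Vendor U at 29: take 2 of its 21 ; requirement met.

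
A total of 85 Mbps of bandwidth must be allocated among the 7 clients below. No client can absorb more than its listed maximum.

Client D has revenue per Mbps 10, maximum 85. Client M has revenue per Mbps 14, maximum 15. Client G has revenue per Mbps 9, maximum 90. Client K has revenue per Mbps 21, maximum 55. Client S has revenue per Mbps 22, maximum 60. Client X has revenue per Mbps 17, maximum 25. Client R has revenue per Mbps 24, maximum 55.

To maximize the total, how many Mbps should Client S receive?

30

Order the clients by revenue per Mbps: Client R 24 > Client S 22 > Client K 21 > Client X 17 > Client M 14 > Client D 10 > Client G 9.
Client R: +55 to 55 (cap) → 30 left.
Client S has room for 60 but only 30 remain, so it gets 30.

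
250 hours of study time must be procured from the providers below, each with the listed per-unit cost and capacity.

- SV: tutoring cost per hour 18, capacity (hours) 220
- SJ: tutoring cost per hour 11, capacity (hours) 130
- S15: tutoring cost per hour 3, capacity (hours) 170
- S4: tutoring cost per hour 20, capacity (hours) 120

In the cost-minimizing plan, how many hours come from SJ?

80

Use providers in increasing cost order.
S15 (3): use full 170 — 80 hours to go.
Take 80 from SJ at 11 to finish.
SV, S4: unused.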